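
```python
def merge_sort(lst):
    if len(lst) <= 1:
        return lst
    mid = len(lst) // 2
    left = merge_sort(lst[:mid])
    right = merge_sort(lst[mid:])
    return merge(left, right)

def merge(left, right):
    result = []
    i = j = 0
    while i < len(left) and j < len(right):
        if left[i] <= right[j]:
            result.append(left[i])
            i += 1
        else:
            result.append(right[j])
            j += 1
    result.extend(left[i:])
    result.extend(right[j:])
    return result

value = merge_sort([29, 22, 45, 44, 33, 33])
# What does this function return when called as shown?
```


merge_sort([29, 22, 45, 44, 33, 33])
Split into [29, 22, 45] and [44, 33, 33]
Left sorted: [22, 29, 45]
Right sorted: [33, 33, 44]
Merge [22, 29, 45] and [33, 33, 44]
= [22, 29, 33, 33, 44, 45]


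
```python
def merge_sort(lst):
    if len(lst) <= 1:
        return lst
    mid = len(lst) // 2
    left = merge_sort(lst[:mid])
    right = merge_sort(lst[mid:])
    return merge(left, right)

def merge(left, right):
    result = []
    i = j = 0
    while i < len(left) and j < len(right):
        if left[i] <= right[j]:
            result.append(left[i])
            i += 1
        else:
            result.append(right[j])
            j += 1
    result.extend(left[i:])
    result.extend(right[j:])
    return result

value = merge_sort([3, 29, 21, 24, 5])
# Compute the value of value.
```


merge_sort([3, 29, 21, 24, 5])
Split into [3, 29] and [21, 24, 5]
Left sorted: [3, 29]
Right sorted: [5, 21, 24]
Merge [3, 29] and [5, 21, 24]
= [3, 5, 21, 24, 29]


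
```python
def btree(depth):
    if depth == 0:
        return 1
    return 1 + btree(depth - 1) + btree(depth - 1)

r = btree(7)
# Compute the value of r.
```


btree(7)
= 1 + btree(6) + btree(6)
= 1 + 2 * btree(6)
btree(k) = 2^(k+1) - 1
btree(0) = 1
btree(1) = 3
btree(2) = 7
btree(3) = 15
btree(4) = 31
btree(7) = 2^8 - 1 = 255


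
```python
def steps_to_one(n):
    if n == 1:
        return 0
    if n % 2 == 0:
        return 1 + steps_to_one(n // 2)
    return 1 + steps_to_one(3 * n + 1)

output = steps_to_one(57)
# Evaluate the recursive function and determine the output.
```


steps_to_one(57)
57 is odd -> 3*57+1 = 172 -> steps_to_one(172)
172 is even -> steps_to_one(86)
86 is even -> steps_to_one(43)
43 is odd -> 3*43+1 = 130 -> steps_to_one(130)
130 is even -> steps_to_one(65)
65 is odd -> 3*65+1 = 196 -> steps_to_one(196)
196 is even -> steps_to_one(98)
98 is even -> steps_to_one(49)
49 is odd -> 3*49+1 = 148 -> steps_to_one(148)
148 is even -> steps_to_one(74)
74 is even -> steps_to_one(37)
37 is odd -> 3*37+1 = 112 -> steps_to_one(112)
112 is even -> steps_to_one(56)
56 is even -> steps_to_one(28)
28 is even -> steps_to_one(14)
14 is even -> steps_to_one(7)
7 is odd -> 3*7+1 = 22 -> steps_to_one(22)
22 is even -> steps_to_one(11)
11 is odd -> 3*11+1 = 34 -> steps_to_one(34)
34 is even -> steps_to_one(17)
17 is odd -> 3*17+1 = 52 -> steps_to_one(52)
52 is even -> steps_to_one(26)
26 is even -> steps_to_one(13)
13 is odd -> 3*13+1 = 40 -> steps_to_one(40)
40 is even -> steps_to_one(20)
20 is even -> steps_to_one(10)
10 is even -> steps_to_one(5)
5 is odd -> 3*5+1 = 16 -> steps_to_one(16)
16 is even -> steps_to_one(8)
8 is even -> steps_to_one(4)
4 is even -> steps_to_one(2)
2 is even -> steps_to_one(1)
Reached 1 after 32 steps
= 32


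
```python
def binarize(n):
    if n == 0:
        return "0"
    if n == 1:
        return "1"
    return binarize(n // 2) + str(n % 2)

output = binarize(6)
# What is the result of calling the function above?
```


binarize(6)
= binarize(3) + "0"
= binarize(1) + "1" + "0"
= "1" + "1" + "0"
= "110"


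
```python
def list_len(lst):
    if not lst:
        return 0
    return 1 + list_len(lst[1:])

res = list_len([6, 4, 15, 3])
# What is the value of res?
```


list_len([6, 4, 15, 3])
= 1 + list_len([4, 15, 3])
= 1 + 1 + list_len([15, 3])
= 1 + 1 + 1 + list_len([3])
= 1 + 1 + 1 + 1 + list_len([])
= 1 + 1 + 1 + 1 + 0
= 4


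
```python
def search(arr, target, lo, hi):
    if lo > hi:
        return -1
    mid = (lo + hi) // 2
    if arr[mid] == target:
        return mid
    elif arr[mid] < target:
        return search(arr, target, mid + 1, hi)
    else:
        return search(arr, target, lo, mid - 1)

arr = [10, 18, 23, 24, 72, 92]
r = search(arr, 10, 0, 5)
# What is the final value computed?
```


search(arr, 10, 0, 5)
lo=0, hi=5, mid=2, arr[mid]=23
23 > 10, search left half
lo=0, hi=1, mid=0, arr[mid]=10
arr[0] == 10, found at index 0
= 0


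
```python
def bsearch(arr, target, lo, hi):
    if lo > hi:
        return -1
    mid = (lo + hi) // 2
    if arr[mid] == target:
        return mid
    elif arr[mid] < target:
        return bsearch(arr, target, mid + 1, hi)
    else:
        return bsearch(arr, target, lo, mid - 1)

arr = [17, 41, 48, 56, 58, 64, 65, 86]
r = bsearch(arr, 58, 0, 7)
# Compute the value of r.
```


bsearch(arr, 58, 0, 7)
lo=0, hi=7, mid=3, arr[mid]=56
56 < 58, search right half
lo=4, hi=7, mid=5, arr[mid]=64
64 > 58, search left half
lo=4, hi=4, mid=4, arr[mid]=58
arr[4] == 58, found at index 4
= 4


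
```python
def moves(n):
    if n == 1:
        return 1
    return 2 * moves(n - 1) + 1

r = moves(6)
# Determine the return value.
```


moves(6)
= 2 * moves(5) + 1
= 2 * (2 * moves(4) + 1) + 1
= 2 * (2 * (2 * moves(3) + 1) + 1) + 1
= 2 * (2 * (2 * (2 * moves(2) + 1) + 1) + 1) + 1
= 2 * (2 * (2 * (2 * (2 * moves(1) + 1) + 1) + 1) + 1) + 1
Now compute bottom-up:
moves(1) = 1
moves(2) = 2 * 1 + 1 = 3
moves(3) = 2 * 3 + 1 = 7
moves(4) = 2 * 7 + 1 = 15
moves(5) = 2 * 15 + 1 = 31
moves(6) = 2 * 31 + 1 = 63
= 63


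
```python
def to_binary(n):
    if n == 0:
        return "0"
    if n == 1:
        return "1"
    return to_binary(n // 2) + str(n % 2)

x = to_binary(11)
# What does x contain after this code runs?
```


to_binary(11)
= to_binary(5) + "1"
= to_binary(2) + "1" + "1"
= to_binary(1) + "0" + "1" + "1"
= "1" + "0" + "1" + "1"
= "1011"


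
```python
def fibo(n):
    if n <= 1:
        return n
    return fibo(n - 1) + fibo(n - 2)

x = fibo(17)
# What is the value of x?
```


fibo(17)
= fibo(16) + fibo(15)
= (fibo(15) + fibo(14)) + fibo(15)
Computing bottom-up: fibo(0)=0, fibo(1)=1, fibo(2)=1, fibo(3)=2, fibo(4)=3, fibo(5)=5, fibo(6)=8, fibo(7)=13, fibo(8)=21, fibo(9)=34, fibo(10)=55, fibo(11)=89, fibo(12)=144, fibo(13)=233, fibo(14)=377, fibo(15)=610, fibo(16)=987, fibo(17)=1597
= 1597


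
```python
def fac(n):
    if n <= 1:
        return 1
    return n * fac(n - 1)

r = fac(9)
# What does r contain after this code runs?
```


fac(9)
= 9 * fac(8)
= 9 * 8 * fac(7)
= 9 * 8 * 7 * fac(6)
= 9 * 8 * 7 * 6 * fac(5)
= 9 * 8 * 7 * 6 * 5 * fac(4)
= 9 * 8 * 7 * 6 * 5 * 4 * fac(3)
= 9 * 8 * 7 * 6 * 5 * 4 * 3 * fac(2)
= 9 * 8 * 7 * 6 * 5 * 4 * 3 * 2 * fac(1)
= 9 * 8 * 7 * 6 * 5 * 4 * 3 * 2 * 1
= 362880


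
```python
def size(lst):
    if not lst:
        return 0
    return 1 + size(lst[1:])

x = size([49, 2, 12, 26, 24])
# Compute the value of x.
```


size([49, 2, 12, 26, 24])
= 1 + size([2, 12, 26, 24])
= 1 + 1 + size([12, 26, 24])
= 1 + 1 + 1 + size([26, 24])
= 1 + 1 + 1 + 1 + size([24])
= 1 + 1 + 1 + 1 + 1 + size([])
= 1 + 1 + 1 + 1 + 1 + 0
= 5


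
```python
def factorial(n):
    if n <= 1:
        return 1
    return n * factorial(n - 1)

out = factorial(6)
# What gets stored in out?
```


factorial(6)
= 6 * factorial(5)
= 6 * 5 * factorial(4)
= 6 * 5 * 4 * factorial(3)
= 6 * 5 * 4 * 3 * factorial(2)
= 6 * 5 * 4 * 3 * 2 * factorial(1)
= 6 * 5 * 4 * 3 * 2 * 1
= 720


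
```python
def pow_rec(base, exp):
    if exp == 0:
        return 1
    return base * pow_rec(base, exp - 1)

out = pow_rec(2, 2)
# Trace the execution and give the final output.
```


pow_rec(2, 2)
= 2 * pow_rec(2, 1)
= 2 * 2 * pow_rec(2, 0)
= 2 * 2 * 1
= 4


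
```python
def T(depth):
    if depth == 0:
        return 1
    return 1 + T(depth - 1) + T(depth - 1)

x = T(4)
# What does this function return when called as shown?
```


T(4)
= 1 + T(3) + T(3)
= 1 + 2 * T(3)
T(k) = 2^(k+1) - 1
T(0) = 1
T(1) = 3
T(2) = 7
T(3) = 15
T(4) = 31
T(4) = 2^5 - 1 = 31


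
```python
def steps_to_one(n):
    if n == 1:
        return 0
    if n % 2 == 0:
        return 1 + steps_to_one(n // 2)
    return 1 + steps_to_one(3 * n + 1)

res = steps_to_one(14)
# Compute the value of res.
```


steps_to_one(14)
14 is even -> steps_to_one(7)
7 is odd -> 3*7+1 = 22 -> steps_to_one(22)
22 is even -> steps_to_one(11)
11 is odd -> 3*11+1 = 34 -> steps_to_one(34)
34 is even -> steps_to_one(17)
17 is odd -> 3*17+1 = 52 -> steps_to_one(52)
52 is even -> steps_to_one(26)
26 is even -> steps_to_one(13)
13 is odd -> 3*13+1 = 40 -> steps_to_one(40)
40 is even -> steps_to_one(20)
20 is even -> steps_to_one(10)
10 is even -> steps_to_one(5)
5 is odd -> 3*5+1 = 16 -> steps_to_one(16)
16 is even -> steps_to_one(8)
8 is even -> steps_to_one(4)
4 is even -> steps_to_one(2)
2 is even -> steps_to_one(1)
Reached 1 after 17 steps
= 17


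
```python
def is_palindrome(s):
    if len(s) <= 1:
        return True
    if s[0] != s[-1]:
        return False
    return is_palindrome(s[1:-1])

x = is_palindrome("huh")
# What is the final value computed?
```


is_palindrome("huh")
"huh": s[0]='h' == s[-1]='h' -> is_palindrome("u")
"u": len <= 1 -> True
= True


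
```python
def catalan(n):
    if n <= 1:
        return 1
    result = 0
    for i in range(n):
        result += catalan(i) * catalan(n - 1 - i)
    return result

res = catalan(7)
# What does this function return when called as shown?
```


catalan(7)
= sum of catalan(i) * catalan(7-1-i) for i in 0..6
First compute sub-values bottom-up:
  catalan(0) = 1, catalan(1) = 1
  catalan(2) = 1*1 + 1*1 = 2
  catalan(3) = 1*2 + 1*1 + 2*1 = 5
  catalan(4) = 1*5 + 1*2 + 2*1 + 5*1 = 14
  catalan(5) = 1*14 + 1*5 + 2*2 + 5*1 + 14*1 = 42
  catalan(6) = 1*42 + 1*14 + 2*5 + 5*2 + 14*1 + 42*1 = 132
Now catalan(7):
  catalan(0)*catalan(6) = 1*132 = 132
  catalan(1)*catalan(5) = 1*42 = 42
  catalan(2)*catalan(4) = 2*14 = 28
  catalan(3)*catalan(3) = 5*5 = 25
  catalan(4)*catalan(2) = 14*2 = 28
  catalan(5)*catalan(1) = 42*1 = 42
  catalan(6)*catalan(0) = 132*1 = 132
= 132 + 42 + 28 + 25 + 28 + 42 + 132
= 429


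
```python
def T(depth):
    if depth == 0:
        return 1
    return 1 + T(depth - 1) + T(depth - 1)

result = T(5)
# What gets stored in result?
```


T(5)
= 1 + T(4) + T(4)
= 1 + 2 * T(4)
T(k) = 2^(k+1) - 1
T(0) = 1
T(1) = 3
T(2) = 7
T(3) = 15
T(4) = 31
T(5) = 2^6 - 1 = 63


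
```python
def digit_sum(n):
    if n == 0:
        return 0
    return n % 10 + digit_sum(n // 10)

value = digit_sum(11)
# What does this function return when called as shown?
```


digit_sum(11)
= 1 + digit_sum(1)
= 1 + 1 + digit_sum(0)
= 1 + 1 + 0
= 2


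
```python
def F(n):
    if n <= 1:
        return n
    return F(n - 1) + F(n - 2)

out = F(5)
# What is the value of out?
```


F(5)
= F(4) + F(3)
= (F(3) + F(2)) + F(3)
Computing bottom-up: F(0)=0, F(1)=1, F(2)=1, F(3)=2, F(4)=3, F(5)=5
= 5


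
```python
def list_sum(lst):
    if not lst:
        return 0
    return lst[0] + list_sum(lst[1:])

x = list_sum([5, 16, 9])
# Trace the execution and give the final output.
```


list_sum([5, 16, 9])
= 5 + list_sum([16, 9])
= 5 + 16 + list_sum([9])
= 5 + 16 + 9 + list_sum([])
= 5 + 16 + 9 + 0
= 30


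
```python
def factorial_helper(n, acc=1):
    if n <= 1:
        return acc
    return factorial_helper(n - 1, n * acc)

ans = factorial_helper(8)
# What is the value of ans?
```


factorial_helper(8, 1)
= factorial_helper(7, 8 * 1) = factorial_helper(7, 8)
= factorial_helper(6, 7 * 8) = factorial_helper(6, 56)
= factorial_helper(5, 6 * 56) = factorial_helper(5, 336)
= factorial_helper(4, 5 * 336) = factorial_helper(4, 1680)
= factorial_helper(3, 4 * 1680) = factorial_helper(3, 6720)
= factorial_helper(2, 3 * 6720) = factorial_helper(2, 20160)
= factorial_helper(1, 2 * 20160) = factorial_helper(1, 40320)
n <= 1, return acc = 40320


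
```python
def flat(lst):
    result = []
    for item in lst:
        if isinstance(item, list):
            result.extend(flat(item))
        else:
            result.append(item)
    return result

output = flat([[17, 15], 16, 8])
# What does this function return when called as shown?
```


flat([[17, 15], 16, 8])
Processing each element:
  [17, 15] is a list -> flat recursively -> [17, 15]
  16 is not a list -> append 16
  8 is not a list -> append 8
= [17, 15, 16, 8]


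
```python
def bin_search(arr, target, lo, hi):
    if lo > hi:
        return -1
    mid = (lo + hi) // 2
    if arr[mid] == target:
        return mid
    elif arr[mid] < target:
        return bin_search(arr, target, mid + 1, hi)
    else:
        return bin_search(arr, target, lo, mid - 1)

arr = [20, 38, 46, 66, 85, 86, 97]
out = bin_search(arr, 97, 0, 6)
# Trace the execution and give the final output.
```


bin_search(arr, 97, 0, 6)
lo=0, hi=6, mid=3, arr[mid]=66
66 < 97, search right half
lo=4, hi=6, mid=5, arr[mid]=86
86 < 97, search right half
lo=6, hi=6, mid=6, arr[mid]=97
arr[6] == 97, found at index 6
= 6


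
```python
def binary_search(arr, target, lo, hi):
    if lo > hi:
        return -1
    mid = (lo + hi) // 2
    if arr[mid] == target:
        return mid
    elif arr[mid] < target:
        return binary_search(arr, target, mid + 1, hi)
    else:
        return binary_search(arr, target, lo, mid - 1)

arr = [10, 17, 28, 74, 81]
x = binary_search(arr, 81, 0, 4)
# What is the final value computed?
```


binary_search(arr, 81, 0, 4)
lo=0, hi=4, mid=2, arr[mid]=28
28 < 81, search right half
lo=3, hi=4, mid=3, arr[mid]=74
74 < 81, search right half
lo=4, hi=4, mid=4, arr[mid]=81
arr[4] == 81, found at index 4
= 4


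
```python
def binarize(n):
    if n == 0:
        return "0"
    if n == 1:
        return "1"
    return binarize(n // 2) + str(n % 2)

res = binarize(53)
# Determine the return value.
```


binarize(53)
= binarize(26) + "1"
= binarize(13) + "0" + "1"
= binarize(6) + "1" + "0" + "1"
= binarize(3) + "0" + "1" + "0" + "1"
= binarize(1) + "1" + "0" + "1" + "0" + "1"
= "1" + "1" + "0" + "1" + "0" + "1"
= "110101"


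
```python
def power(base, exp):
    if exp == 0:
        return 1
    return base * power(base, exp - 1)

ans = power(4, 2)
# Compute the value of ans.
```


power(4, 2)
= 4 * power(4, 1)
= 4 * 4 * power(4, 0)
= 4 * 4 * 1
= 16


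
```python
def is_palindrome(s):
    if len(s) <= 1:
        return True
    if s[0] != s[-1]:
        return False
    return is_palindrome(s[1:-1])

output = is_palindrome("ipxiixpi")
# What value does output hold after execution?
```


is_palindrome("ipxiixpi")
"ipxiixpi": s[0]='i' == s[-1]='i' -> is_palindrome("pxiixp")
"pxiixp": s[0]='p' == s[-1]='p' -> is_palindrome("xiix")
"xiix": s[0]='x' == s[-1]='x' -> is_palindrome("ii")
"ii": s[0]='i' == s[-1]='i' -> is_palindrome("")
"": len <= 1 -> True
= True


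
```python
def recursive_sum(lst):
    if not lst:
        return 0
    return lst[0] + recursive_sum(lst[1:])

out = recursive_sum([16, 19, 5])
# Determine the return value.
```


recursive_sum([16, 19, 5])
= 16 + recursive_sum([19, 5])
= 16 + 19 + recursive_sum([5])
= 16 + 19 + 5 + recursive_sum([])
= 16 + 19 + 5 + 0
= 40


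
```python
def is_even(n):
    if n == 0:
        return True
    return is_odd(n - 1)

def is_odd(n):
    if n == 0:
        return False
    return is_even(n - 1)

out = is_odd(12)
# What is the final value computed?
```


is_odd(12)
= is_even(11)
= is_odd(10)
= is_even(9)
= is_odd(8)
= is_even(7)
= is_odd(6)
= is_even(5)
= is_odd(4)
= is_even(3)
= is_odd(2)
= is_even(1)
= is_odd(0)
n == 0: return False
= False


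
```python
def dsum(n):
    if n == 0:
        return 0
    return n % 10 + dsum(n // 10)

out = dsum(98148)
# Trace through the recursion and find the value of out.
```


dsum(98148)
= 8 + dsum(9814)
= 8 + 4 + dsum(981)
= 8 + 4 + 1 + dsum(98)
= 8 + 4 + 1 + 8 + dsum(9)
= 8 + 4 + 1 + 8 + 9 + dsum(0)
= 8 + 4 + 1 + 8 + 9 + 0
= 30


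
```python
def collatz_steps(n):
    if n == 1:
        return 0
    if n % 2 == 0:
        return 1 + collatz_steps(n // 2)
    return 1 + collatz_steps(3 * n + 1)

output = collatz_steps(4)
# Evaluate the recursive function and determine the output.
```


collatz_steps(4)
4 is even -> collatz_steps(2)
2 is even -> collatz_steps(1)
Reached 1 after 2 steps
= 2


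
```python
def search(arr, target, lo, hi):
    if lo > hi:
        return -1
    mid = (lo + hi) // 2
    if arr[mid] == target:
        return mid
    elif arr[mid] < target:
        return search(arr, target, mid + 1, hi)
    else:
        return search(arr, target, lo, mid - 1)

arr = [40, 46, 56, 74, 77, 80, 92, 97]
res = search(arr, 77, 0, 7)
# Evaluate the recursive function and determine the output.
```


search(arr, 77, 0, 7)
lo=0, hi=7, mid=3, arr[mid]=74
74 < 77, search right half
lo=4, hi=7, mid=5, arr[mid]=80
80 > 77, search left half
lo=4, hi=4, mid=4, arr[mid]=77
arr[4] == 77, found at index 4
= 4


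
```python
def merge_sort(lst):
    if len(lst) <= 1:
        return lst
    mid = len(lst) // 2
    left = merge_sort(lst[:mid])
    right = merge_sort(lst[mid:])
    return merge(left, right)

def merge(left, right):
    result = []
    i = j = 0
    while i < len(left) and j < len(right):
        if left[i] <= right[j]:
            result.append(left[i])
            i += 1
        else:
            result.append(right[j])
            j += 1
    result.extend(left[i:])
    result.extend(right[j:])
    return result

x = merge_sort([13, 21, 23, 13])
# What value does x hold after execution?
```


merge_sort([13, 21, 23, 13])
Split into [13, 21] and [23, 13]
Left sorted: [13, 21]
Right sorted: [13, 23]
Merge [13, 21] and [13, 23]
= [13, 13, 21, 23]


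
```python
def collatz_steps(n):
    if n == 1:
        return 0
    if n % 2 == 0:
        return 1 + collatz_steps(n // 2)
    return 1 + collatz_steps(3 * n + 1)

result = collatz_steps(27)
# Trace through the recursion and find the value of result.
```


collatz_steps(27)
27 is odd -> 3*27+1 = 82 -> collatz_steps(82)
82 is even -> collatz_steps(41)
41 is odd -> 3*41+1 = 124 -> collatz_steps(124)
124 is even -> collatz_steps(62)
62 is even -> collatz_steps(31)
31 is odd -> 3*31+1 = 94 -> collatz_steps(94)
94 is even -> collatz_steps(47)
47 is odd -> 3*47+1 = 142 -> collatz_steps(142)
142 is even -> collatz_steps(71)
71 is odd -> 3*71+1 = 214 -> collatz_steps(214)
214 is even -> collatz_steps(107)
107 is odd -> 3*107+1 = 322 -> collatz_steps(322)
322 is even -> collatz_steps(161)
161 is odd -> 3*161+1 = 484 -> collatz_steps(484)
484 is even -> collatz_steps(242)
242 is even -> collatz_steps(121)
121 is odd -> 3*121+1 = 364 -> collatz_steps(364)
364 is even -> collatz_steps(182)
182 is even -> collatz_steps(91)
91 is odd -> 3*91+1 = 274 -> collatz_steps(274)
274 is even -> collatz_steps(137)
137 is odd -> 3*137+1 = 412 -> collatz_steps(412)
412 is even -> collatz_steps(206)
206 is even -> collatz_steps(103)
103 is odd -> 3*103+1 = 310 -> collatz_steps(310)
310 is even -> collatz_steps(155)
155 is odd -> 3*155+1 = 466 -> collatz_steps(466)
466 is even -> collatz_steps(233)
233 is odd -> 3*233+1 = 700 -> collatz_steps(700)
700 is even -> collatz_steps(350)
350 is even -> collatz_steps(175)
175 is odd -> 3*175+1 = 526 -> collatz_steps(526)
526 is even -> collatz_steps(263)
263 is odd -> 3*263+1 = 790 -> collatz_steps(790)
790 is even -> collatz_steps(395)
395 is odd -> 3*395+1 = 1186 -> collatz_steps(1186)
1186 is even -> collatz_steps(593)
593 is odd -> 3*593+1 = 1780 -> collatz_steps(1780)
1780 is even -> collatz_steps(890)
890 is even -> collatz_steps(445)
445 is odd -> 3*445+1 = 1336 -> collatz_steps(1336)
1336 is even -> collatz_steps(668)
668 is even -> collatz_steps(334)
334 is even -> collatz_steps(167)
167 is odd -> 3*167+1 = 502 -> collatz_steps(502)
502 is even -> collatz_steps(251)
251 is odd -> 3*251+1 = 754 -> collatz_steps(754)
754 is even -> collatz_steps(377)
377 is odd -> 3*377+1 = 1132 -> collatz_steps(1132)
1132 is even -> collatz_steps(566)
566 is even -> collatz_steps(283)
283 is odd -> 3*283+1 = 850 -> collatz_steps(850)
850 is even -> collatz_steps(425)
425 is odd -> 3*425+1 = 1276 -> collatz_steps(1276)
1276 is even -> collatz_steps(638)
638 is even -> collatz_steps(319)
319 is odd -> 3*319+1 = 958 -> collatz_steps(958)
958 is even -> collatz_steps(479)
479 is odd -> 3*479+1 = 1438 -> collatz_steps(1438)
1438 is even -> collatz_steps(719)
719 is odd -> 3*719+1 = 2158 -> collatz_steps(2158)
2158 is even -> collatz_steps(1079)
1079 is odd -> 3*1079+1 = 3238 -> collatz_steps(3238)
3238 is even -> collatz_steps(1619)
1619 is odd -> 3*1619+1 = 4858 -> collatz_steps(4858)
4858 is even -> collatz_steps(2429)
2429 is odd -> 3*2429+1 = 7288 -> collatz_steps(7288)
7288 is even -> collatz_steps(3644)
3644 is even -> collatz_steps(1822)
1822 is even -> collatz_steps(911)
911 is odd -> 3*911+1 = 2734 -> collatz_steps(2734)
2734 is even -> collatz_steps(1367)
1367 is odd -> 3*1367+1 = 4102 -> collatz_steps(4102)
4102 is even -> collatz_steps(2051)
2051 is odd -> 3*2051+1 = 6154 -> collatz_steps(6154)
6154 is even -> collatz_steps(3077)
3077 is odd -> 3*3077+1 = 9232 -> collatz_steps(9232)
9232 is even -> collatz_steps(4616)
4616 is even -> collatz_steps(2308)
2308 is even -> collatz_steps(1154)
1154 is even -> collatz_steps(577)
577 is odd -> 3*577+1 = 1732 -> collatz_steps(1732)
1732 is even -> collatz_steps(866)
866 is even -> collatz_steps(433)
433 is odd -> 3*433+1 = 1300 -> collatz_steps(1300)
1300 is even -> collatz_steps(650)
650 is even -> collatz_steps(325)
325 is odd -> 3*325+1 = 976 -> collatz_steps(976)
976 is even -> collatz_steps(488)
488 is even -> collatz_steps(244)
244 is even -> collatz_steps(122)
122 is even -> collatz_steps(61)
61 is odd -> 3*61+1 = 184 -> collatz_steps(184)
184 is even -> collatz_steps(92)
92 is even -> collatz_steps(46)
46 is even -> collatz_steps(23)
23 is odd -> 3*23+1 = 70 -> collatz_steps(70)
70 is even -> collatz_steps(35)
35 is odd -> 3*35+1 = 106 -> collatz_steps(106)
106 is even -> collatz_steps(53)
53 is odd -> 3*53+1 = 160 -> collatz_steps(160)
160 is even -> collatz_steps(80)
80 is even -> collatz_steps(40)
40 is even -> collatz_steps(20)
20 is even -> collatz_steps(10)
10 is even -> collatz_steps(5)
5 is odd -> 3*5+1 = 16 -> collatz_steps(16)
16 is even -> collatz_steps(8)
8 is even -> collatz_steps(4)
4 is even -> collatz_steps(2)
2 is even -> collatz_steps(1)
Reached 1 after 111 steps
= 111


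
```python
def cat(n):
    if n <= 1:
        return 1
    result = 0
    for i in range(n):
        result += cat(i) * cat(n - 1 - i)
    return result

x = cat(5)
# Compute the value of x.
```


cat(5)
= sum of cat(i) * cat(5-1-i) for i in 0..4
First compute sub-values bottom-up:
  cat(0) = 1, cat(1) = 1
  cat(2) = 1*1 + 1*1 = 2
  cat(3) = 1*2 + 1*1 + 2*1 = 5
  cat(4) = 1*5 + 1*2 + 2*1 + 5*1 = 14
Now cat(5):
  cat(0)*cat(4) = 1*14 = 14
  cat(1)*cat(3) = 1*5 = 5
  cat(2)*cat(2) = 2*2 = 4
  cat(3)*cat(1) = 5*1 = 5
  cat(4)*cat(0) = 14*1 = 14
= 14 + 5 + 4 + 5 + 14
= 42


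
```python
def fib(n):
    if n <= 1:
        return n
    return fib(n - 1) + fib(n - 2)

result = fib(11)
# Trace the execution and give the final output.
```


fib(11)
= fib(10) + fib(9)
= (fib(9) + fib(8)) + fib(9)
Computing bottom-up: fib(0)=0, fib(1)=1, fib(2)=1, fib(3)=2, fib(4)=3, fib(5)=5, fib(6)=8, fib(7)=13, fib(8)=21, fib(9)=34, fib(10)=55, fib(11)=89
= 89


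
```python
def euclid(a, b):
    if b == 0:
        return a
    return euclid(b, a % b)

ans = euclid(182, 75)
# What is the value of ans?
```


euclid(182, 75)
= euclid(75, 182 % 75) = euclid(75, 32)
= euclid(32, 75 % 32) = euclid(32, 11)
= euclid(11, 32 % 11) = euclid(11, 10)
= euclid(10, 11 % 10) = euclid(10, 1)
= euclid(1, 10 % 1) = euclid(1, 0)
b == 0, return a = 1


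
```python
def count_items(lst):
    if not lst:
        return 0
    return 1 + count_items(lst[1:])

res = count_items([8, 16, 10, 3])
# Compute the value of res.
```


count_items([8, 16, 10, 3])
= 1 + count_items([16, 10, 3])
= 1 + 1 + count_items([10, 3])
= 1 + 1 + 1 + count_items([3])
= 1 + 1 + 1 + 1 + count_items([])
= 1 + 1 + 1 + 1 + 0
= 4


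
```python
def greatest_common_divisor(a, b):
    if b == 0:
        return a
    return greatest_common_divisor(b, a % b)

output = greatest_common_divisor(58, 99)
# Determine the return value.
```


greatest_common_divisor(58, 99)
= greatest_common_divisor(99, 58 % 99) = greatest_common_divisor(99, 58)
= greatest_common_divisor(58, 99 % 58) = greatest_common_divisor(58, 41)
= greatest_common_divisor(41, 58 % 41) = greatest_common_divisor(41, 17)
= greatest_common_divisor(17, 41 % 17) = greatest_common_divisor(17, 7)
= greatest_common_divisor(7, 17 % 7) = greatest_common_divisor(7, 3)
= greatest_common_divisor(3, 7 % 3) = greatest_common_divisor(3, 1)
= greatest_common_divisor(1, 3 % 1) = greatest_common_divisor(1, 0)
b == 0, return a = 1


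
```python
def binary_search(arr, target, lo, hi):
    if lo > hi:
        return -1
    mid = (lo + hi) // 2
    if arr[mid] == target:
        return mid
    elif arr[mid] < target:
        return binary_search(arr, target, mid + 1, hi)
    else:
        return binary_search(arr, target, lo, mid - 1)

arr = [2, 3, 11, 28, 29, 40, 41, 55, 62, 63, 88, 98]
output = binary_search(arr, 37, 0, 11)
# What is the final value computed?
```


binary_search(arr, 37, 0, 11)
lo=0, hi=11, mid=5, arr[mid]=40
40 > 37, search left half
lo=0, hi=4, mid=2, arr[mid]=11
11 < 37, search right half
lo=3, hi=4, mid=3, arr[mid]=28
28 < 37, search right half
lo=4, hi=4, mid=4, arr[mid]=29
29 < 37, search right half
lo > hi, target not found, return -1
= -1


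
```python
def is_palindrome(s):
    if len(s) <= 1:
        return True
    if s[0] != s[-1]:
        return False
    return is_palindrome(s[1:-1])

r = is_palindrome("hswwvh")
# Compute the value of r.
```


is_palindrome("hswwvh")
"hswwvh": s[0]='h' == s[-1]='h' -> is_palindrome("swwv")
"swwv": s[0]='s' != s[-1]='v' -> False
= False


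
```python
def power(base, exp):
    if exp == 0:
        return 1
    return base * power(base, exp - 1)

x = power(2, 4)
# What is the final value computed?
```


power(2, 4)
= 2 * power(2, 3)
= 2 * 2 * power(2, 2)
= 2 * 2 * 2 * power(2, 1)
= 2 * 2 * 2 * 2 * power(2, 0)
= 2 * 2 * 2 * 2 * 1
= 16


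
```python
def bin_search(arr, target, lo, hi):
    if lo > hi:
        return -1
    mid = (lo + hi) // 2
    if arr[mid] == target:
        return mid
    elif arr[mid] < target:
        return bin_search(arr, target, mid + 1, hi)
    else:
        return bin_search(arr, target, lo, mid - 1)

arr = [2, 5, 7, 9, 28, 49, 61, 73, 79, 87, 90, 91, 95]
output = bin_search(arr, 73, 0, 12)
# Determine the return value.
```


bin_search(arr, 73, 0, 12)
lo=0, hi=12, mid=6, arr[mid]=61
61 < 73, search right half
lo=7, hi=12, mid=9, arr[mid]=87
87 > 73, search left half
lo=7, hi=8, mid=7, arr[mid]=73
arr[7] == 73, found at index 7
= 7


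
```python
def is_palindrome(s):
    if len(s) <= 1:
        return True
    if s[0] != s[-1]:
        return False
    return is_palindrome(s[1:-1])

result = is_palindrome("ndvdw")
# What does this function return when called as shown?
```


is_palindrome("ndvdw")
"ndvdw": s[0]='n' != s[-1]='w' -> False
= False


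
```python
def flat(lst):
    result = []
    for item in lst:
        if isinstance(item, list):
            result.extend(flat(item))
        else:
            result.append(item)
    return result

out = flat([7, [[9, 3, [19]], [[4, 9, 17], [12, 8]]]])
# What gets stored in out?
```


flat([7, [[9, 3, [19]], [[4, 9, 17], [12, 8]]]])
Processing each element:
  7 is not a list -> append 7
  [[9, 3, [19]], [[4, 9, 17], [12, 8]]] is a list -> flat recursively -> [9, 3, 19, 4, 9, 17, 12, 8]
= [7, 9, 3, 19, 4, 9, 17, 12, 8]


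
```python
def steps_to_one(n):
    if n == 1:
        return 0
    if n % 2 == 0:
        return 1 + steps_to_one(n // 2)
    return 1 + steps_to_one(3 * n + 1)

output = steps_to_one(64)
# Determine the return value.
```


steps_to_one(64)
64 is even -> steps_to_one(32)
32 is even -> steps_to_one(16)
16 is even -> steps_to_one(8)
8 is even -> steps_to_one(4)
4 is even -> steps_to_one(2)
2 is even -> steps_to_one(1)
Reached 1 after 6 steps
= 6


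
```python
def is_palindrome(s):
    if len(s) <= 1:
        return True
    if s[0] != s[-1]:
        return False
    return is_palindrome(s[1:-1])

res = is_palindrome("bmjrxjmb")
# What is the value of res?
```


is_palindrome("bmjrxjmb")
"bmjrxjmb": s[0]='b' == s[-1]='b' -> is_palindrome("mjrxjm")
"mjrxjm": s[0]='m' == s[-1]='m' -> is_palindrome("jrxj")
"jrxj": s[0]='j' == s[-1]='j' -> is_palindrome("rx")
"rx": s[0]='r' != s[-1]='x' -> False
= False


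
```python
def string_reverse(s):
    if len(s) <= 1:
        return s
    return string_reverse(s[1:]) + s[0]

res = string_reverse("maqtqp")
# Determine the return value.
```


string_reverse("maqtqp")
= string_reverse("aqtqp") + "m"
= string_reverse("qtqp") + "a" + "m"
= string_reverse("tqp") + "q" + "a" + "m"
= string_reverse("qp") + "t" + "q" + "a" + "m"
= string_reverse("p") + "q" + "t" + "q" + "a" + "m"
= "p" + "q" + "t" + "q" + "a" + "m"
= "pqtqam"


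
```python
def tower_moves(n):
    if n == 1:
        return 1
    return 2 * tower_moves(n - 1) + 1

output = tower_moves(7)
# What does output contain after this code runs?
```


tower_moves(7)
= 2 * tower_moves(6) + 1
= 2 * (2 * tower_moves(5) + 1) + 1
= 2 * (2 * (2 * tower_moves(4) + 1) + 1) + 1
= 2 * (2 * (2 * (2 * tower_moves(3) + 1) + 1) + 1) + 1
= 2 * (2 * (2 * (2 * (2 * tower_moves(2) + 1) + 1) + 1) + 1) + 1
= 2 * (2 * (2 * (2 * (2 * (2 * tower_moves(1) + 1) + 1) + 1) + 1) + 1) + 1
Now compute bottom-up:
tower_moves(1) = 1
tower_moves(2) = 2 * 1 + 1 = 3
tower_moves(3) = 2 * 3 + 1 = 7
tower_moves(4) = 2 * 7 + 1 = 15
tower_moves(5) = 2 * 15 + 1 = 31
tower_moves(6) = 2 * 31 + 1 = 63
tower_moves(7) = 2 * 63 + 1 = 127
= 127


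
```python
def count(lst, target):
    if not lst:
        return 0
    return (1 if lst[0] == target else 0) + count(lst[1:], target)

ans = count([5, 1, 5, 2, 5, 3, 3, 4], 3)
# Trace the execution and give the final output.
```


count([5, 1, 5, 2, 5, 3, 3, 4], 3)
lst[0]=5 != 3: 0 + count([1, 5, 2, 5, 3, 3, 4], 3)
lst[0]=1 != 3: 0 + count([5, 2, 5, 3, 3, 4], 3)
lst[0]=5 != 3: 0 + count([2, 5, 3, 3, 4], 3)
lst[0]=2 != 3: 0 + count([5, 3, 3, 4], 3)
lst[0]=5 != 3: 0 + count([3, 3, 4], 3)
lst[0]=3 == 3: 1 + count([3, 4], 3)
lst[0]=3 == 3: 1 + count([4], 3)
lst[0]=4 != 3: 0 + count([], 3)
= 2


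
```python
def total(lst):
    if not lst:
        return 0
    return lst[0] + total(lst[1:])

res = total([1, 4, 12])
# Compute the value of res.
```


total([1, 4, 12])
= 1 + total([4, 12])
= 1 + 4 + total([12])
= 1 + 4 + 12 + total([])
= 1 + 4 + 12 + 0
= 17


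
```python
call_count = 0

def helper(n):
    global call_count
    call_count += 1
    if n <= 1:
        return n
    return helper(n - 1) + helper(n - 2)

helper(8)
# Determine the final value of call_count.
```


helper(8) calls helper(7) and helper(6); each non-base call branches into two more.
Let C(k) = total number of calls made by helper(k), including the call to helper(k) itself.
Base cases: C(0) = 1, C(1) = 1
Recurrence: C(k) = 1 + C(k-1) + C(k-2)
  C(2) = 1 + C(1) + C(0) = 1 + 1 + 1 = 3
  C(3) = 1 + C(2) + C(1) = 1 + 3 + 1 = 5
  C(4) = 1 + C(3) + C(2) = 1 + 5 + 3 = 9
  C(5) = 1 + C(4) + C(3) = 1 + 9 + 5 = 15
  C(6) = 1 + C(5) + C(4) = 1 + 15 + 9 = 25
  C(7) = 1 + C(6) + C(5) = 1 + 25 + 15 = 41
  C(8) = 1 + C(7) + C(6) = 1 + 41 + 25 = 67
Total calls = C(8) = 67


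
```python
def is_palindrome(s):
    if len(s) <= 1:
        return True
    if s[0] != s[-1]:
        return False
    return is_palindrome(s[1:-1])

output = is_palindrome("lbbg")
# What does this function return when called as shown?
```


is_palindrome("lbbg")
"lbbg": s[0]='l' != s[-1]='g' -> False
= False


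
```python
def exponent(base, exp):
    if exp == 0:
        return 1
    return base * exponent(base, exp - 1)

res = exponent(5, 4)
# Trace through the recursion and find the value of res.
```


exponent(5, 4)
= 5 * exponent(5, 3)
= 5 * 5 * exponent(5, 2)
= 5 * 5 * 5 * exponent(5, 1)
= 5 * 5 * 5 * 5 * exponent(5, 0)
= 5 * 5 * 5 * 5 * 1
= 625


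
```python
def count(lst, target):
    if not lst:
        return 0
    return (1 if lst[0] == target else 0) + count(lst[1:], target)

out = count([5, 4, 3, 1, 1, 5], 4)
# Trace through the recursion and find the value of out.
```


count([5, 4, 3, 1, 1, 5], 4)
lst[0]=5 != 4: 0 + count([4, 3, 1, 1, 5], 4)
lst[0]=4 == 4: 1 + count([3, 1, 1, 5], 4)
lst[0]=3 != 4: 0 + count([1, 1, 5], 4)
lst[0]=1 != 4: 0 + count([1, 5], 4)
lst[0]=1 != 4: 0 + count([5], 4)
lst[0]=5 != 4: 0 + count([], 4)
= 1


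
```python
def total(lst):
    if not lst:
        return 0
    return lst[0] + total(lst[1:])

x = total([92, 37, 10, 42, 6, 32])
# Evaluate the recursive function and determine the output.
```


total([92, 37, 10, 42, 6, 32])
= 92 + total([37, 10, 42, 6, 32])
= 92 + 37 + total([10, 42, 6, 32])
= 92 + 37 + 10 + total([42, 6, 32])
= 92 + 37 + 10 + 42 + total([6, 32])
= 92 + 37 + 10 + 42 + 6 + total([32])
= 92 + 37 + 10 + 42 + 6 + 32 + total([])
= 92 + 37 + 10 + 42 + 6 + 32 + 0
= 219


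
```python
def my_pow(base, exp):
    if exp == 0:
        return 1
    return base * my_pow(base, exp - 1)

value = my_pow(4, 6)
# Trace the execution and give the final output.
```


my_pow(4, 6)
= 4 * my_pow(4, 5)
= 4 * 4 * my_pow(4, 4)
= 4 * 4 * 4 * my_pow(4, 3)
= 4 * 4 * 4 * 4 * my_pow(4, 2)
= 4 * 4 * 4 * 4 * 4 * my_pow(4, 1)
= 4 * 4 * 4 * 4 * 4 * 4 * my_pow(4, 0)
= 4 * 4 * 4 * 4 * 4 * 4 * 1
= 4096


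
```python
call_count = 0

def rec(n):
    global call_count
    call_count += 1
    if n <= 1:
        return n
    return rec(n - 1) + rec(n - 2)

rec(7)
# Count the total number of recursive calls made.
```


rec(7) calls rec(6) and rec(5); each non-base call branches into two more.
Let C(k) = total number of calls made by rec(k), including the call to rec(k) itself.
Base cases: C(0) = 1, C(1) = 1
Recurrence: C(k) = 1 + C(k-1) + C(k-2)
  C(2) = 1 + C(1) + C(0) = 1 + 1 + 1 = 3
  C(3) = 1 + C(2) + C(1) = 1 + 3 + 1 = 5
  C(4) = 1 + C(3) + C(2) = 1 + 5 + 3 = 9
  C(5) = 1 + C(4) + C(3) = 1 + 9 + 5 = 15
  C(6) = 1 + C(5) + C(4) = 1 + 15 + 9 = 25
  C(7) = 1 + C(6) + C(5) = 1 + 25 + 15 = 41
Total calls = C(7) = 41


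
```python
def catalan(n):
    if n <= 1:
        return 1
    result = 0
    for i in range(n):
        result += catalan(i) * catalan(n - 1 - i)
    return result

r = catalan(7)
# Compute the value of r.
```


catalan(7)
= sum of catalan(i) * catalan(7-1-i) for i in 0..6
First compute sub-values bottom-up:
  catalan(0) = 1, catalan(1) = 1
  catalan(2) = 1*1 + 1*1 = 2
  catalan(3) = 1*2 + 1*1 + 2*1 = 5
  catalan(4) = 1*5 + 1*2 + 2*1 + 5*1 = 14
  catalan(5) = 1*14 + 1*5 + 2*2 + 5*1 + 14*1 = 42
  catalan(6) = 1*42 + 1*14 + 2*5 + 5*2 + 14*1 + 42*1 = 132
Now catalan(7):
  catalan(0)*catalan(6) = 1*132 = 132
  catalan(1)*catalan(5) = 1*42 = 42
  catalan(2)*catalan(4) = 2*14 = 28
  catalan(3)*catalan(3) = 5*5 = 25
  catalan(4)*catalan(2) = 14*2 = 28
  catalan(5)*catalan(1) = 42*1 = 42
  catalan(6)*catalan(0) = 132*1 = 132
= 132 + 42 + 28 + 25 + 28 + 42 + 132
= 429


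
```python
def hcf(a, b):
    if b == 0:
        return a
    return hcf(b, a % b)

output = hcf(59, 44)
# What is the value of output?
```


hcf(59, 44)
= hcf(44, 59 % 44) = hcf(44, 15)
= hcf(15, 44 % 15) = hcf(15, 14)
= hcf(14, 15 % 14) = hcf(14, 1)
= hcf(1, 14 % 1) = hcf(1, 0)
b == 0, return a = 1


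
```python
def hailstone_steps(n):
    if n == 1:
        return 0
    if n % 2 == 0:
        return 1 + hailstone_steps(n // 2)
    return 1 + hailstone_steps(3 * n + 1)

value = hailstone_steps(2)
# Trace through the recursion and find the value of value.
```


hailstone_steps(2)
2 is even -> hailstone_steps(1)
Reached 1 after 1 steps
= 1


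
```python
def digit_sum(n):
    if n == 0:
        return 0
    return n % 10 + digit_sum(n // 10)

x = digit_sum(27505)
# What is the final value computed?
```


digit_sum(27505)
= 5 + digit_sum(2750)
= 5 + 0 + digit_sum(275)
= 5 + 0 + 5 + digit_sum(27)
= 5 + 0 + 5 + 7 + digit_sum(2)
= 5 + 0 + 5 + 7 + 2 + digit_sum(0)
= 5 + 0 + 5 + 7 + 2 + 0
= 19


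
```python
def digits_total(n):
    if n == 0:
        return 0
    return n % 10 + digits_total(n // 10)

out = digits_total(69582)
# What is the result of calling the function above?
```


digits_total(69582)
= 2 + digits_total(6958)
= 2 + 8 + digits_total(695)
= 2 + 8 + 5 + digits_total(69)
= 2 + 8 + 5 + 9 + digits_total(6)
= 2 + 8 + 5 + 9 + 6 + digits_total(0)
= 2 + 8 + 5 + 9 + 6 + 0
= 30


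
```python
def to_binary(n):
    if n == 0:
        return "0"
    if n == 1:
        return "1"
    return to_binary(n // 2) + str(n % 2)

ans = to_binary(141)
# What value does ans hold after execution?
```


to_binary(141)
= to_binary(70) + "1"
= to_binary(35) + "0" + "1"
= to_binary(17) + "1" + "0" + "1"
= to_binary(8) + "1" + "1" + "0" + "1"
= to_binary(4) + "0" + "1" + "1" + "0" + "1"
= to_binary(2) + "0" + "0" + "1" + "1" + "0" + "1"
= to_binary(1) + "0" + "0" + "0" + "1" + "1" + "0" + "1"
= "1" + "0" + "0" + "0" + "1" + "1" + "0" + "1"
= "10001101"


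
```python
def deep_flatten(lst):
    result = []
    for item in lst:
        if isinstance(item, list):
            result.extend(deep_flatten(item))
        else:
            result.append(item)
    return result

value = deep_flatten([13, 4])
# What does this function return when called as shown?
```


deep_flatten([13, 4])
Processing each element:
  13 is not a list -> append 13
  4 is not a list -> append 4
= [13, 4]


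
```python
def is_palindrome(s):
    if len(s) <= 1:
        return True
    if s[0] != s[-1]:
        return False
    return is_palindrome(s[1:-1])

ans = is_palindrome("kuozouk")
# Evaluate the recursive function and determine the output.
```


is_palindrome("kuozouk")
"kuozouk": s[0]='k' == s[-1]='k' -> is_palindrome("uozou")
"uozou": s[0]='u' == s[-1]='u' -> is_palindrome("ozo")
"ozo": s[0]='o' == s[-1]='o' -> is_palindrome("z")
"z": len <= 1 -> True
= True


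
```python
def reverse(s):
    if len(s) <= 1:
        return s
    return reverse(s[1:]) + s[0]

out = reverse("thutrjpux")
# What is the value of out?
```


reverse("thutrjpux")
= reverse("hutrjpux") + "t"
= reverse("utrjpux") + "h" + "t"
= reverse("trjpux") + "u" + "h" + "t"
= reverse("rjpux") + "t" + "u" + "h" + "t"
= reverse("jpux") + "r" + "t" + "u" + "h" + "t"
= reverse("pux") + "j" + "r" + "t" + "u" + "h" + "t"
= reverse("ux") + "p" + "j" + "r" + "t" + "u" + "h" + "t"
= reverse("x") + "u" + "p" + "j" + "r" + "t" + "u" + "h" + "t"
= "x" + "u" + "p" + "j" + "r" + "t" + "u" + "h" + "t"
= "xupjrtuht"


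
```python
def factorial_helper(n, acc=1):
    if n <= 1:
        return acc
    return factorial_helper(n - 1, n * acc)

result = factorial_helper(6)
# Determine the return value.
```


factorial_helper(6, 1)
= factorial_helper(5, 6 * 1) = factorial_helper(5, 6)
= factorial_helper(4, 5 * 6) = factorial_helper(4, 30)
= factorial_helper(3, 4 * 30) = factorial_helper(3, 120)
= factorial_helper(2, 3 * 120) = factorial_helper(2, 360)
= factorial_helper(1, 2 * 360) = factorial_helper(1, 720)
n <= 1, return acc = 720


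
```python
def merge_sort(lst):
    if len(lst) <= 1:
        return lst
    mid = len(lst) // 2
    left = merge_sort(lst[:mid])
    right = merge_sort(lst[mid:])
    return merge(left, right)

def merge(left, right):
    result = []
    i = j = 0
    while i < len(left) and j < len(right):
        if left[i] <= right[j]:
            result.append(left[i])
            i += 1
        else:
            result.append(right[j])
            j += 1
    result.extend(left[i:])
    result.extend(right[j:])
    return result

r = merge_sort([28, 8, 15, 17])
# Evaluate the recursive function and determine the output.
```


merge_sort([28, 8, 15, 17])
Split into [28, 8] and [15, 17]
Left sorted: [8, 28]
Right sorted: [15, 17]
Merge [8, 28] and [15, 17]
= [8, 15, 17, 28]


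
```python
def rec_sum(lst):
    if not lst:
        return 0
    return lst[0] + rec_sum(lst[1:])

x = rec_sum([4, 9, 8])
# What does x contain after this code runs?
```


rec_sum([4, 9, 8])
= 4 + rec_sum([9, 8])
= 4 + 9 + rec_sum([8])
= 4 + 9 + 8 + rec_sum([])
= 4 + 9 + 8 + 0
= 21
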